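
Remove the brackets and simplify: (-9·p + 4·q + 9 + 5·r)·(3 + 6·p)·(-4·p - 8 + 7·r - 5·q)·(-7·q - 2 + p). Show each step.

(-9·p + 4·q + 9 + 5·r)·(3 + 6·p)·(-4·p - 8 + 7·r - 5·q)·(-7·q - 2 + p)
= (-27·p - 54·p^2 + 12·q + 24·p·q + 27 + 54·p + 15·r + 30·p·r)·(-4·p - 8 + 7·r - 5·q)·(-7·q - 2 + p)    [distributive law]
= (27·p - 54·p^2 + 12·q + 24·p·q + 27 + 15·r + 30·p·r)·(-4·p - 8 + 7·r - 5·q)·(-7·q - 2 + p)    [combine like terms]
= (-108·p^2 - 216·p + 189·p·r - 135·p·q + 216·p^3 + 432·p^2 - 378·p^2·r + 270·p^2·q - 48·p·q - 96·q + 84·q·r - 60·q^2 - 96·p^2·q - 192·p·q + 168·p·q·r - 120·p·q^2 - 108·p - 216 + 189·r - 135·q - 60·p·r - 120·r + 105·r^2 - 75·q·r - 120·p^2·r - 240·p·r + 210·p·r^2 - 150·p·q·r)·(-7·q - 2 + p)    [distributive law]
= (324·p^2 - 324·p - 111·p·r - 375·p·q + 216·p^3 - 498·p^2·r + 174·p^2·q - 231·q + 9·q·r - 60·q^2 + 18·p·q·r - 120·p·q^2 - 216 + 69·r + 105·r^2 + 210·p·r^2)·(-7·q - 2 + p)    [combine like terms]
= -2268·p^2·q - 648·p^2 + 324·p^3 + 2268·p·q + 648·p - 324·p^2 + 777·p·q·r + 222·p·r - 111·p^2·r + 2625·p·q^2 + 750·p·q - 375·p^2·q - 1512·p^3·q - 432·p^3 + 216·p^4 + 3486·p^2·q·r + 996·p^2·r - 498·p^3·r - 1218·p^2·q^2 - 348·p^2·q + 174·p^3·q + 1617·q^2 + 462·q - 231·p·q - 63·q^2·r - 18·q·r + 9·p·q·r + 420·q^3 + 120·q^2 - 60·p·q^2 - 126·p·q^2·r - 36·p·q·r + 18·p^2·q·r + 840·p·q^3 + 240·p·q^2 - 120·p^2·q^2 + 1512·q + 432 - 216·p - 483·q·r - 138·r + 69·p·r - 735·q·r^2 - 210·r^2 + 105·p·r^2 - 1470·p·q·r^2 - 420·p·r^2 + 210·p^2·r^2    [distributive law]
= -2991·p^2·q - 972·p^2 - 108·p^3 + 2787·p·q + 432·p + 750·p·q·r + 291·p·r + 885·p^2·r + 2805·p·q^2 - 1338·p^3·q + 216·p^4 + 3504·p^2·q·r - 498·p^3·r - 1338·p^2·q^2 + 1737·q^2 + 1974·q - 63·q^2·r - 501·q·r + 420·q^3 - 126·p·q^2·r + 840·p·q^3 + 432 - 138·r - 735·q·r^2 - 210·r^2 - 315·p·r^2 - 1470·p·q·r^2 + 210·p^2·r^2    [combine like terms]

-2991·p^2·q - 972·p^2 - 108·p^3 + 2787·p·q + 432·p + 750·p·q·r + 291·p·r + 885·p^2·r + 2805·p·q^2 - 1338·p^3·q + 216·p^4 + 3504·p^2·q·r - 498·p^3·r - 1338·p^2·q^2 + 1737·q^2 + 1974·q - 63·q^2·r - 501·q·r + 420·q^3 - 126·p·q^2·r + 840·p·q^3 + 432 - 138·r - 735·q·r^2 - 210·r^2 - 315·p·r^2 - 1470·p·q·r^2 + 210·p^2·r^2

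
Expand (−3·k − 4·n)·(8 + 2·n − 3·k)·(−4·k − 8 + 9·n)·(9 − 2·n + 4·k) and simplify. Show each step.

(−3·k − 4·n)·(8 + 2·n − 3·k)·(−4·k − 8 + 9·n)·(9 − 2·n + 4·k)
= (−24·k − 6·k·n + 9·k^2 − 32·n − 8·n^2 + 12·k·n)·(−4·k − 8 + 9·n)·(9 − 2·n + 4·k)    [distributive law]
= (−24·k + 6·k·n + 9·k^2 − 32·n − 8·n^2)·(−4·k − 8 + 9·n)·(9 − 2·n + 4·k)    [combine like terms]
= (96·k^2 + 192·k − 216·k·n − 24·k^2·n − 48·k·n + 54·k·n^2 − 36·k^3 − 72·k^2 + 81·k^2·n + 128·k·n + 256·n − 288·n^2 + 32·k·n^2 + 64·n^2 − 72·n^3)·(9 − 2·n + 4·k)    [distributive law]
= (24·k^2 + 192·k − 136·k·n + 57·k^2·n + 86·k·n^2 − 36·k^3 + 256·n − 224·n^2 − 72·n^3)·(9 − 2·n + 4·k)    [combine like terms]
= 216·k^2 − 48·k^2·n + 96·k^3 + 1728·k − 384·k·n + 768·k^2 − 1224·k·n + 272·k·n^2 − 544·k^2·n + 513·k^2·n − 114·k^2·n^2 + 228·k^3·n + 774·k·n^2 − 172·k·n^3 + 344·k^2·n^2 − 324·k^3 + 72·k^3·n − 144·k^4 + 2304·n − 512·n^2 + 1024·k·n − 2016·n^2 + 448·n^3 − 896·k·n^2 − 648·n^3 + 144·n^4 − 288·k·n^3    [distributive law]
= 984·k^2 − 79·k^2·n − 228·k^3 + 1728·k − 584·k·n + 150·k·n^2 + 230·k^2·n^2 + 300·k^3·n − 460·k·n^3 − 144·k^4 + 2304·n − 2528·n^2 − 200·n^3 + 144·n^4    [combine like terms]

984·k^2 − 79·k^2·n − 228·k^3 + 1728·k − 584·k·n + 150·k·n^2 + 230·k^2·n^2 + 300·k^3·n − 460·k·n^3 − 144·k^4 + 2304·n − 2528·n^2 − 200·n^3 + 144·n^4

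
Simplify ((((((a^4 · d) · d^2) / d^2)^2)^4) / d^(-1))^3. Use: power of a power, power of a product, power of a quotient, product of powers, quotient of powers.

((((((a^4 · d) · d^2) / d^2)^2)^4) / d^(-1))^3
= ((((((a^4 · d) · d^2) / d^2)^2)^4)^3) / ((d^(-1))^3)    [power of a quotient]
= (((((a^4 · d) · d^2) / d^2)^2)^12) / ((d^(-1))^3)    [power of a power]
= ((((a^4 · d) · d^2) / d^2)^24) / ((d^(-1))^3)    [power of a power]
= ((((a^4 · d) · d^2)^24) / ((d^2)^24)) / ((d^(-1))^3)    [power of a quotient]
= ((((a^4 · d)^24) · ((d^2)^24)) / ((d^2)^24)) / ((d^(-1))^3)    [power of a product]
= (((((a^4)^24) · (d^24)) · ((d^2)^24)) / ((d^2)^24)) / ((d^(-1))^3)    [power of a product]
= (((a^96 · (d^24)) · ((d^2)^24)) / ((d^2)^24)) / ((d^(-1))^3)    [power of a power]
= (((a^96 · d^24) · d^48) / ((d^2)^24)) / ((d^(-1))^3)    [power of a power]
= (((a^96 · d^24) · d^48) / d^48) / ((d^(-1))^3)    [power of a power]
= (((a^96 · d^24) · d^48) / d^48) / d^(-3)    [power of a power]
= a^96d^27    [quotient of powers; product of powers]

a^96d^27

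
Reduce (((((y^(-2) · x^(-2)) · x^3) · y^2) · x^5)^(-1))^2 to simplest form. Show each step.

(((((y^(-2) · x^(-2)) · x^3) · y^2) · x^5)^(-1))^2
= ((((y^(-2) · x^(-2)) · x^3) · y^2) · x^5)^(-2)    [power of a power]
= ((((y^(-2) · x^(-2)) · x^3) · y^2)^(-2)) · ((x^5)^(-2))    [power of a product]
= ((((y^(-2) · x^(-2)) · x^3)^(-2)) · ((y^2)^(-2))) · ((x^5)^(-2))    [power of a product]
= ((((y^(-2) · x^(-2))^(-2)) · ((x^3)^(-2))) · ((y^2)^(-2))) · ((x^5)^(-2))    [power of a product]
= (((((y^(-2))^(-2)) · ((x^(-2))^(-2))) · ((x^3)^(-2))) · ((y^2)^(-2))) · ((x^5)^(-2))    [power of a product]
= (((y^4 · ((x^(-2))^(-2))) · ((x^3)^(-2))) · ((y^2)^(-2))) · ((x^5)^(-2))    [power of a power]
= (((y^4 · x^4) · ((x^3)^(-2))) · ((y^2)^(-2))) · ((x^5)^(-2))    [power of a power]
= (((y^4 · x^4) · x^(-6)) · ((y^2)^(-2))) · ((x^5)^(-2))    [power of a power]
= (((y^4 · x^4) · x^(-6)) · y^(-4)) · ((x^5)^(-2))    [power of a power]
= (((y^4 · x^4) · x^(-6)) · y^(-4)) · x^(-10)    [power of a power]
= x^(-12)    [product of powers]

x^(-12)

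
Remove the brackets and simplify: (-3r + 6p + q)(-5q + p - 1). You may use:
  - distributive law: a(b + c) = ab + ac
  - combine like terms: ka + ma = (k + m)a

15qr - 3pr + 3r - 29pq + 6p^2 - 6p - 5q^2 - q

(-3r + 6p + q)(-5q + p - 1)
= 15qr - 3pr + 3r - 30pq + 6p^2 - 6p - 5q^2 + pq - q    [distributive law]
= 15qr - 3pr + 3r - 29pq + 6p^2 - 6p - 5q^2 - q    [combine like terms]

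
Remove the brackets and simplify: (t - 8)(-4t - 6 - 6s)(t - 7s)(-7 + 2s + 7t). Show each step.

(t - 8)(-4t - 6 - 6s)(t - 7s)(-7 + 2s + 7t)
= (-4t^2 - 6t - 6st + 32t + 48 + 48s)(t - 7s)(-7 + 2s + 7t)    [distributive law]
= (-4t^2 + 26t - 6st + 48 + 48s)(t - 7s)(-7 + 2s + 7t)    [combine like terms]
= (-4t^3 + 28st^2 + 26t^2 - 182st - 6st^2 + 42s^2t + 48t - 336s + 48st - 336s^2)(-7 + 2s + 7t)    [distributive law]
= (-4t^3 + 22st^2 + 26t^2 - 134st + 42s^2t + 48t - 336s - 336s^2)(-7 + 2s + 7t)    [combine like terms]
= 28t^3 - 8st^3 - 28t^4 - 154st^2 + 44s^2t^2 + 154st^3 - 182t^2 + 52st^2 + 182t^3 + 938st - 268s^2t - 938st^2 - 294s^2t + 84s^3t + 294s^2t^2 - 336t + 96st + 336t^2 + 2352s - 672s^2 - 2352st + 2352s^2 - 672s^3 - 2352s^2t    [distributive law]
= 210t^3 + 146st^3 - 28t^4 - 1040st^2 + 338s^2t^2 + 154t^2 - 1318st - 2914s^2t + 84s^3t - 336t + 2352s + 1680s^2 - 672s^3    [combine like terms]

210t^3 + 146st^3 - 28t^4 - 1040st^2 + 338s^2t^2 + 154t^2 - 1318st - 2914s^2t + 84s^3t - 336t + 2352s + 1680s^2 - 672s^3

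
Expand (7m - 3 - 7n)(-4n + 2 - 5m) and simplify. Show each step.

7mn + 29m - 35m² - 2n - 6 + 28n²

(7m - 3 - 7n)(-4n + 2 - 5m)
= -28mn + 14m - 35m² + 12n - 6 + 15m + 28n² - 14n + 35mn    [distributive law]
= 7mn + 29m - 35m² - 2n - 6 + 28n²    [combine like terms]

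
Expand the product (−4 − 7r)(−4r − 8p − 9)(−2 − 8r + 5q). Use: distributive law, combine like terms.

(−4 − 7r)(−4r − 8p − 9)(−2 − 8r + 5q)
= (16r + 32p + 36 + 28r^2 + 56pr + 63r)(−2 − 8r + 5q)    [distributive law]
= (79r + 32p + 36 + 28r^2 + 56pr)(−2 − 8r + 5q)    [combine like terms]
= −158r − 632r^2 + 395qr − 64p − 256pr + 160pq − 72 − 288r + 180q − 56r^2 − 224r^3 + 140qr^2 − 112pr − 448pr^2 + 280pqr    [distributive law]
= −446r − 688r^2 + 395qr − 64p − 368pr + 160pq − 72 + 180q − 224r^3 + 140qr^2 − 448pr^2 + 280pqr    [combine like terms]

−446r − 688r^2 + 395qr − 64p − 368pr + 160pq − 72 + 180q − 224r^3 + 140qr^2 − 448pr^2 + 280pqr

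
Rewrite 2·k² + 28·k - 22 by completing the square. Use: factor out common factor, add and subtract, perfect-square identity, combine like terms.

2·k² + 28·k - 22
= 2(k² + 14·k) - 22    [factor out 2 from the k-terms]
= 2(k² + 14·k + 49 - 49) - 22    [add and subtract 49 inside the bracket]
= 2(k + 7)² - 98 - 22    [perfect-square identity]
= 2(k + 7)² - 120    [combine constants]

2(k + 7)² - 120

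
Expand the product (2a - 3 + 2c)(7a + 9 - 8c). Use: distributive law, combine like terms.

(2a - 3 + 2c)(7a + 9 - 8c)
= 14a^2 + 18a - 16ac - 21a - 27 + 24c + 14ac + 18c - 16c^2    [distributive law]
= 14a^2 - 3a - 2ac - 27 + 42c - 16c^2    [combine like terms]

14a^2 - 3a - 2ac - 27 + 42c - 16c^2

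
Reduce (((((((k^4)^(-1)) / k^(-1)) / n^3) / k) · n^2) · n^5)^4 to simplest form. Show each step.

k^(-16)·n^16

(((((((k^4)^(-1)) / k^(-1)) / n^3) / k) · n^2) · n^5)^4
= (((((((k^4)^(-1)) / k^(-1)) / n^3) / k) · n^2)^4) · ((n^5)^4)    [power of a product]
= (((((((k^4)^(-1)) / k^(-1)) / n^3) / k)^4) · ((n^2)^4)) · ((n^5)^4)    [power of a product]
= (((((((k^4)^(-1)) / k^(-1)) / n^3)^4) / (k^4)) · ((n^2)^4)) · ((n^5)^4)    [power of a quotient]
= (((((((k^4)^(-1)) / k^(-1))^4) / ((n^3)^4)) / (k^4)) · ((n^2)^4)) · ((n^5)^4)    [power of a quotient]
= (((((((k^4)^(-1))^4) / ((k^(-1))^4)) / ((n^3)^4)) / (k^4)) · ((n^2)^4)) · ((n^5)^4)    [power of a quotient]
= ((((((k^4)^(-4)) / ((k^(-1))^4)) / ((n^3)^4)) / (k^4)) · ((n^2)^4)) · ((n^5)^4)    [power of a power]
= ((((k^(-16) / ((k^(-1))^4)) / ((n^3)^4)) / (k^4)) · ((n^2)^4)) · ((n^5)^4)    [power of a power]
= ((((k^(-16) / k^(-4)) / ((n^3)^4)) / (k^4)) · ((n^2)^4)) · ((n^5)^4)    [power of a power]
= (((k^(-12) / ((n^3)^4)) / (k^4)) · ((n^2)^4)) · ((n^5)^4)    [quotient of powers]
= (((k^(-12) / n^12) / (k^4)) · ((n^2)^4)) · ((n^5)^4)    [power of a power]
= (((k^(-12) / n^12) / k^4) · n^8) · ((n^5)^4)    [power of a power]
= (((k^(-12) / n^12) / k^4) · n^8) · n^20    [power of a power]
= k^(-16)·n^16    [quotient of powers; product of powers]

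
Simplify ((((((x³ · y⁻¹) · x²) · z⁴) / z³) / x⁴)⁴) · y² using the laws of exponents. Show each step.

x⁴y⁻²z⁴

((((((x³ · y⁻¹) · x²) · z⁴) / z³) / x⁴)⁴) · y²
= ((((((x³ · y⁻¹) · x²) · z⁴) / z³)⁴) / ((x⁴)⁴)) · y²    [power of a quotient]
= ((((((x³ · y⁻¹) · x²) · z⁴)⁴) / ((z³)⁴)) / ((x⁴)⁴)) · y²    [power of a quotient]
= ((((((x³ · y⁻¹) · x²)⁴) · ((z⁴)⁴)) / ((z³)⁴)) / ((x⁴)⁴)) · y²    [power of a product]
= ((((((x³ · y⁻¹)⁴) · ((x²)⁴)) · ((z⁴)⁴)) / ((z³)⁴)) / ((x⁴)⁴)) · y²    [power of a product]
= (((((((x³)⁴) · ((y⁻¹)⁴)) · ((x²)⁴)) · ((z⁴)⁴)) / ((z³)⁴)) / ((x⁴)⁴)) · y²    [power of a product]
= (((((x¹² · ((y⁻¹)⁴)) · ((x²)⁴)) · ((z⁴)⁴)) / ((z³)⁴)) / ((x⁴)⁴)) · y²    [power of a power]
= (((((x¹² · y⁻⁴) · ((x²)⁴)) · ((z⁴)⁴)) / ((z³)⁴)) / ((x⁴)⁴)) · y²    [power of a power]
= (((((x¹² · y⁻⁴) · x⁸) · ((z⁴)⁴)) / ((z³)⁴)) / ((x⁴)⁴)) · y²    [power of a power]
= (((((x¹² · y⁻⁴) · x⁸) · z¹⁶) / ((z³)⁴)) / ((x⁴)⁴)) · y²    [power of a power]
= (((((x¹² · y⁻⁴) · x⁸) · z¹⁶) / z¹²) / ((x⁴)⁴)) · y²    [power of a power]
= (((((x¹² · y⁻⁴) · x⁸) · z¹⁶) / z¹²) / x¹⁶) · y²    [power of a power]
= x⁴y⁻²z⁴    [quotient of powers; product of powers]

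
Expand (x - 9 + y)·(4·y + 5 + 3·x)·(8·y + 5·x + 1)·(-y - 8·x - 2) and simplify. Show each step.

-332·x·y^3 - 667·x^2·y^2 + 2124·x·y^2 - 487·x^3·y + 2581·x^2·y + 4023·x·y + 826·x^3 + 2190·x^2 + 854·x - 120·x^4 + 180·y^3 + 879·y^2 + 827·y + 90 - 32·y^4

(x - 9 + y)·(4·y + 5 + 3·x)·(8·y + 5·x + 1)·(-y - 8·x - 2)
= (4·x·y + 5·x + 3·x^2 - 36·y - 45 - 27·x + 4·y^2 + 5·y + 3·x·y)·(8·y + 5·x + 1)·(-y - 8·x - 2)    [distributive law]
= (7·x·y - 22·x + 3·x^2 - 31·y - 45 + 4·y^2)·(8·y + 5·x + 1)·(-y - 8·x - 2)    [combine like terms]
= (56·x·y^2 + 35·x^2·y + 7·x·y - 176·x·y - 110·x^2 - 22·x + 24·x^2·y + 15·x^3 + 3·x^2 - 248·y^2 - 155·x·y - 31·y - 360·y - 225·x - 45 + 32·y^3 + 20·x·y^2 + 4·y^2)·(-y - 8·x - 2)    [distributive law]
= (76·x·y^2 + 59·x^2·y - 324·x·y - 107·x^2 - 247·x + 15·x^3 - 244·y^2 - 391·y - 45 + 32·y^3)·(-y - 8·x - 2)    [combine like terms]
= -76·x·y^3 - 608·x^2·y^2 - 152·x·y^2 - 59·x^2·y^2 - 472·x^3·y - 118·x^2·y + 324·x·y^2 + 2592·x^2·y + 648·x·y + 107·x^2·y + 856·x^3 + 214·x^2 + 247·x·y + 1976·x^2 + 494·x - 15·x^3·y - 120·x^4 - 30·x^3 + 244·y^3 + 1952·x·y^2 + 488·y^2 + 391·y^2 + 3128·x·y + 782·y + 45·y + 360·x + 90 - 32·y^4 - 256·x·y^3 - 64·y^3    [distributive law]
= -332·x·y^3 - 667·x^2·y^2 + 2124·x·y^2 - 487·x^3·y + 2581·x^2·y + 4023·x·y + 826·x^3 + 2190·x^2 + 854·x - 120·x^4 + 180·y^3 + 879·y^2 + 827·y + 90 - 32·y^4    [combine like terms]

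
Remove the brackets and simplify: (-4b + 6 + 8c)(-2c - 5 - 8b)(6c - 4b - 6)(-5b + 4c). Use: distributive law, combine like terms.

(-4b + 6 + 8c)(-2c - 5 - 8b)(6c - 4b - 6)(-5b + 4c)
= (8bc + 20b + 32b^2 - 12c - 30 - 48b - 16c^2 - 40c - 64bc)(6c - 4b - 6)(-5b + 4c)    [distributive law]
= (-56bc - 28b + 32b^2 - 52c - 30 - 16c^2)(6c - 4b - 6)(-5b + 4c)    [combine like terms]
= (-336bc^2 + 224b^2c + 336bc - 168bc + 112b^2 + 168b + 192b^2c - 128b^3 - 192b^2 - 312c^2 + 208bc + 312c - 180c + 120b + 180 - 96c^3 + 64bc^2 + 96c^2)(-5b + 4c)    [distributive law]
= (-272bc^2 + 416b^2c + 376bc - 80b^2 + 288b - 128b^3 - 216c^2 + 132c + 180 - 96c^3)(-5b + 4c)    [combine like terms]
= 1360b^2c^2 - 1088bc^3 - 2080b^3c + 1664b^2c^2 - 1880b^2c + 1504bc^2 + 400b^3 - 320b^2c - 1440b^2 + 1152bc + 640b^4 - 512b^3c + 1080bc^2 - 864c^3 - 660bc + 528c^2 - 900b + 720c + 480bc^3 - 384c^4    [distributive law]
= 3024b^2c^2 - 608bc^3 - 2592b^3c - 2200b^2c + 2584bc^2 + 400b^3 - 1440b^2 + 492bc + 640b^4 - 864c^3 + 528c^2 - 900b + 720c - 384c^4    [combine like terms]

3024b^2c^2 - 608bc^3 - 2592b^3c - 2200b^2c + 2584bc^2 + 400b^3 - 1440b^2 + 492bc + 640b^4 - 864c^3 + 528c^2 - 900b + 720c - 384c^4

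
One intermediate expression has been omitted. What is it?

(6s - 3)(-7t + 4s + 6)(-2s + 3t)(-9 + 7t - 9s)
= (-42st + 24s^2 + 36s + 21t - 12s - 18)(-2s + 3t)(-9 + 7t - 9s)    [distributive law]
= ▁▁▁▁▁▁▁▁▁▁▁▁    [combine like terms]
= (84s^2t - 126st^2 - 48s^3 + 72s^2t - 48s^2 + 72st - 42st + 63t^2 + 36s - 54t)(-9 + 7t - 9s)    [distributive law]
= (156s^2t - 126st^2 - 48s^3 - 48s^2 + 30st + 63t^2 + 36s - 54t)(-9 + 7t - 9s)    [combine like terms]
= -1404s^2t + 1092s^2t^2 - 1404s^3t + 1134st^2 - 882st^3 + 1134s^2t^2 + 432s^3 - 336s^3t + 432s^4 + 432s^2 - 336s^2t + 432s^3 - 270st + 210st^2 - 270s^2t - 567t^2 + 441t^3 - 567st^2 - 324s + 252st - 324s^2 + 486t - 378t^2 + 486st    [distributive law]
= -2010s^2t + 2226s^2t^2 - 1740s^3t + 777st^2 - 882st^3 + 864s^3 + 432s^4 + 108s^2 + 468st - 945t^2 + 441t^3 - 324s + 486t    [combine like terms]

After combine like terms, the bracketed line is:

(-42st + 24s^2 + 24s + 21t - 18)(-2s + 3t)(-9 + 7t - 9s)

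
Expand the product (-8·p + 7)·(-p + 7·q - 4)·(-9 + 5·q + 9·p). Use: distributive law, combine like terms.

(-8·p + 7)·(-p + 7·q - 4)·(-9 + 5·q + 9·p)
= (8·p^2 - 56·p·q + 32·p - 7·p + 49·q - 28)·(-9 + 5·q + 9·p)    [distributive law]
= (8·p^2 - 56·p·q + 25·p + 49·q - 28)·(-9 + 5·q + 9·p)    [combine like terms]
= -72·p^2 + 40·p^2·q + 72·p^3 + 504·p·q - 280·p·q^2 - 504·p^2·q - 225·p + 125·p·q + 225·p^2 - 441·q + 245·q^2 + 441·p·q + 252 - 140·q - 252·p    [distributive law]
= 153·p^2 - 464·p^2·q + 72·p^3 + 1070·p·q - 280·p·q^2 - 477·p - 581·q + 245·q^2 + 252    [combine like terms]

153·p^2 - 464·p^2·q + 72·p^3 + 1070·p·q - 280·p·q^2 - 477·p - 581·q + 245·q^2 + 252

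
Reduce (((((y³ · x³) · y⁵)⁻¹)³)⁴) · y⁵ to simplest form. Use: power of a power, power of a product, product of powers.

(((((y³ · x³) · y⁵)⁻¹)³)⁴) · y⁵
= ((((y³ · x³) · y⁵)⁻¹)¹²) · y⁵    [power of a power]
= (((y³ · x³) · y⁵)⁻¹²) · y⁵    [power of a power]
= (((y³ · x³)⁻¹²) · ((y⁵)⁻¹²)) · y⁵    [power of a product]
= ((((y³)⁻¹²) · ((x³)⁻¹²)) · ((y⁵)⁻¹²)) · y⁵    [power of a product]
= ((y⁻³⁶ · ((x³)⁻¹²)) · ((y⁵)⁻¹²)) · y⁵    [power of a power]
= ((y⁻³⁶ · x⁻³⁶) · ((y⁵)⁻¹²)) · y⁵    [power of a power]
= ((y⁻³⁶ · x⁻³⁶) · y⁻⁶⁰) · y⁵    [power of a power]
= x⁻³⁶y⁻⁹¹    [product of powers]

x⁻³⁶y⁻⁹¹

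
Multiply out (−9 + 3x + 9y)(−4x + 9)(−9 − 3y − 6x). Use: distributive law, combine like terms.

−81x − 351xy − 270x² + 729 − 486y + 252x²y + 72x³ + 108xy² − 243y²

(−9 + 3x + 9y)(−4x + 9)(−9 − 3y − 6x)
= (36x − 81 − 12x² + 27x − 36xy + 81y)(−9 − 3y − 6x)    [distributive law]
= (63x − 81 − 12x² − 36xy + 81y)(−9 − 3y − 6x)    [combine like terms]
= −567x − 189xy − 378x² + 729 + 243y + 486x + 108x² + 36x²y + 72x³ + 324xy + 108xy² + 216x²y − 729y − 243y² − 486xy    [distributive law]
= −81x − 351xy − 270x² + 729 − 486y + 252x²y + 72x³ + 108xy² − 243y²    [combine like terms]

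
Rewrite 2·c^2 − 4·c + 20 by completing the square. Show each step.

2·c^2 − 4·c + 20
= 2(c^2 − 2·c) + 20    [factor out 2 from the c-terms]
= 2(c^2 − 2·c + 1 − 1) + 20    [add and subtract 1 inside the bracket]
= 2(c − 1)^2 − 2 + 20    [perfect-square identity]
= 2(c − 1)^2 + 18    [combine constants]

2(c − 1)^2 + 18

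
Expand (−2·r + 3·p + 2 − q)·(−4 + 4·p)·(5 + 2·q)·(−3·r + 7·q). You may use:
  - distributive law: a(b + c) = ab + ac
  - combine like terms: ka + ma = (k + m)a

−120·r^2 + 268·q·r − 48·q·r^2 + 88·q^2·r + 120·p·r^2 − 196·p·q·r + 48·p·q·r^2 − 88·p·q^2·r + 60·p·r − 140·p·q − 196·p·q^2 − 180·p^2·r + 420·p^2·q − 72·p^2·q·r + 168·p^2·q^2 + 120·r − 280·q + 28·q^2 + 56·q^3 − 56·p·q^3

(−2·r + 3·p + 2 − q)·(−4 + 4·p)·(5 + 2·q)·(−3·r + 7·q)
= (8·r − 8·p·r − 12·p + 12·p^2 − 8 + 8·p + 4·q − 4·p·q)·(5 + 2·q)·(−3·r + 7·q)    [distributive law]
= (8·r − 8·p·r − 4·p + 12·p^2 − 8 + 4·q − 4·p·q)·(5 + 2·q)·(−3·r + 7·q)    [combine like terms]
= (40·r + 16·q·r − 40·p·r − 16·p·q·r − 20·p − 8·p·q + 60·p^2 + 24·p^2·q − 40 − 16·q + 20·q + 8·q^2 − 20·p·q − 8·p·q^2)·(−3·r + 7·q)    [distributive law]
= (40·r + 16·q·r − 40·p·r − 16·p·q·r − 20·p − 28·p·q + 60·p^2 + 24·p^2·q − 40 + 4·q + 8·q^2 − 8·p·q^2)·(−3·r + 7·q)    [combine like terms]
= −120·r^2 + 280·q·r − 48·q·r^2 + 112·q^2·r + 120·p·r^2 − 280·p·q·r + 48·p·q·r^2 − 112·p·q^2·r + 60·p·r − 140·p·q + 84·p·q·r − 196·p·q^2 − 180·p^2·r + 420·p^2·q − 72·p^2·q·r + 168·p^2·q^2 + 120·r − 280·q − 12·q·r + 28·q^2 − 24·q^2·r + 56·q^3 + 24·p·q^2·r − 56·p·q^3    [distributive law]
= −120·r^2 + 268·q·r − 48·q·r^2 + 88·q^2·r + 120·p·r^2 − 196·p·q·r + 48·p·q·r^2 − 88·p·q^2·r + 60·p·r − 140·p·q − 196·p·q^2 − 180·p^2·r + 420·p^2·q − 72·p^2·q·r + 168·p^2·q^2 + 120·r − 280·q + 28·q^2 + 56·q^3 − 56·p·q^3    [combine like terms]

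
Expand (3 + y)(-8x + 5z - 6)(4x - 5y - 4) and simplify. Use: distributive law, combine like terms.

-96x^2 + 128xy + 24x + 60xz - 95yz - 60z + 114y + 72 - 32x^2y + 40xy^2 + 20xyz - 25y^2z + 30y^2

(3 + y)(-8x + 5z - 6)(4x - 5y - 4)
= (-24x + 15z - 18 - 8xy + 5yz - 6y)(4x - 5y - 4)    [distributive law]
= -96x^2 + 120xy + 96x + 60xz - 75yz - 60z - 72x + 90y + 72 - 32x^2y + 40xy^2 + 32xy + 20xyz - 25y^2z - 20yz - 24xy + 30y^2 + 24y    [distributive law]
= -96x^2 + 128xy + 24x + 60xz - 95yz - 60z + 114y + 72 - 32x^2y + 40xy^2 + 20xyz - 25y^2z + 30y^2    [combine like terms]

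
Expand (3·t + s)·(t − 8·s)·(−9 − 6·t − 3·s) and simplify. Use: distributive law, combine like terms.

(3·t + s)·(t − 8·s)·(−9 − 6·t − 3·s)
= (3·t^2 − 24·s·t + s·t − 8·s^2)·(−9 − 6·t − 3·s)    [distributive law]
= (3·t^2 − 23·s·t − 8·s^2)·(−9 − 6·t − 3·s)    [combine like terms]
= −27·t^2 − 18·t^3 − 9·s·t^2 + 207·s·t + 138·s·t^2 + 69·s^2·t + 72·s^2 + 48·s^2·t + 24·s^3    [distributive law]
= −27·t^2 − 18·t^3 + 129·s·t^2 + 207·s·t + 117·s^2·t + 72·s^2 + 24·s^3    [combine like terms]

−27·t^2 − 18·t^3 + 129·s·t^2 + 207·s·t + 117·s^2·t + 72·s^2 + 24·s^3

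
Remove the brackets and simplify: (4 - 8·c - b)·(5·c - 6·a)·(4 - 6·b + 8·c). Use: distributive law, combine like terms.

(4 - 8·c - b)·(5·c - 6·a)·(4 - 6·b + 8·c)
= (20·c - 24·a - 40·c^2 + 48·a·c - 5·b·c + 6·a·b)·(4 - 6·b + 8·c)    [distributive law]
= 80·c - 120·b·c + 160·c^2 - 96·a + 144·a·b - 192·a·c - 160·c^2 + 240·b·c^2 - 320·c^3 + 192·a·c - 288·a·b·c + 384·a·c^2 - 20·b·c + 30·b^2·c - 40·b·c^2 + 24·a·b - 36·a·b^2 + 48·a·b·c    [distributive law]
= 80·c - 140·b·c - 96·a + 168·a·b + 200·b·c^2 - 320·c^3 - 240·a·b·c + 384·a·c^2 + 30·b^2·c - 36·a·b^2    [combine like terms]

80·c - 140·b·c - 96·a + 168·a·b + 200·b·c^2 - 320·c^3 - 240·a·b·c + 384·a·c^2 + 30·b^2·c - 36·a·b^2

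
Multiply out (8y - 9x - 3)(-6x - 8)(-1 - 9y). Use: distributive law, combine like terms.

(8y - 9x - 3)(-6x - 8)(-1 - 9y)
= (-48xy - 64y + 54x² + 72x + 18x + 24)(-1 - 9y)    [distributive law]
= (-48xy - 64y + 54x² + 90x + 24)(-1 - 9y)    [combine like terms]
= 48xy + 432xy² + 64y + 576y² - 54x² - 486x²y - 90x - 810xy - 24 - 216y    [distributive law]
= -762xy + 432xy² - 152y + 576y² - 54x² - 486x²y - 90x - 24    [combine like terms]

-762xy + 432xy² - 152y + 576y² - 54x² - 486x²y - 90x - 24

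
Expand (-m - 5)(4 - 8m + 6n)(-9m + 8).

(-m - 5)(4 - 8m + 6n)(-9m + 8)
= (-4m + 8m^2 - 6mn - 20 + 40m - 30n)(-9m + 8)    [distributive law]
= (36m + 8m^2 - 6mn - 20 - 30n)(-9m + 8)    [combine like terms]
= -324m^2 + 288m - 72m^3 + 64m^2 + 54m^2n - 48mn + 180m - 160 + 270mn - 240n    [distributive law]
= -260m^2 + 468m - 72m^3 + 54m^2n + 222mn - 160 - 240n    [combine like terms]

-260m^2 + 468m - 72m^3 + 54m^2n + 222mn - 160 - 240n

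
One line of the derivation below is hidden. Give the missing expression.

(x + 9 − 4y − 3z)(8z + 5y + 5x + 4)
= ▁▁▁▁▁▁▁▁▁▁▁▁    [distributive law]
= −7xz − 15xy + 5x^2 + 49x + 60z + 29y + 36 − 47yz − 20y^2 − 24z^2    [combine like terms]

Applying distributive law to the line above:

8xz + 5xy + 5x^2 + 4x + 72z + 45y + 45x + 36 − 32yz − 20y^2 − 20xy − 16y − 24z^2 − 15yz − 15xz − 12z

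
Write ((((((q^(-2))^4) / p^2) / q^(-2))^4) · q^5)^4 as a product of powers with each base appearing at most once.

((((((q^(-2))^4) / p^2) / q^(-2))^4) · q^5)^4
= ((((((q^(-2))^4) / p^2) / q^(-2))^4)^4) · ((q^5)^4)    [power of a product]
= (((((q^(-2))^4) / p^2) / q^(-2))^16) · ((q^5)^4)    [power of a power]
= (((((q^(-2))^4) / p^2)^16) / ((q^(-2))^16)) · ((q^5)^4)    [power of a quotient]
= (((((q^(-2))^4)^16) / ((p^2)^16)) / ((q^(-2))^16)) · ((q^5)^4)    [power of a quotient]
= ((((q^(-2))^64) / ((p^2)^16)) / ((q^(-2))^16)) · ((q^5)^4)    [power of a power]
= ((q^(-128) / ((p^2)^16)) / ((q^(-2))^16)) · ((q^5)^4)    [power of a power]
= ((q^(-128) / p^32) / ((q^(-2))^16)) · ((q^5)^4)    [power of a power]
= ((q^(-128) / p^32) / q^(-32)) · ((q^5)^4)    [power of a power]
= ((q^(-128) / p^32) / q^(-32)) · q^20    [power of a power]
= p^(-32)q^(-76)    [quotient of powers; product of powers]

p^(-32)q^(-76)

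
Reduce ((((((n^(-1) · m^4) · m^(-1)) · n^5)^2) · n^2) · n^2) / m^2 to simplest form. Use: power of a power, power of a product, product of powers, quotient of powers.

m^4n^12

((((((n^(-1) · m^4) · m^(-1)) · n^5)^2) · n^2) · n^2) / m^2
= ((((((n^(-1) · m^4) · m^(-1))^2) · ((n^5)^2)) · n^2) · n^2) / m^2    [power of a product]
= ((((((n^(-1) · m^4)^2) · ((m^(-1))^2)) · ((n^5)^2)) · n^2) · n^2) / m^2    [power of a product]
= (((((((n^(-1))^2) · ((m^4)^2)) · ((m^(-1))^2)) · ((n^5)^2)) · n^2) · n^2) / m^2    [power of a product]
= (((((n^(-2) · ((m^4)^2)) · ((m^(-1))^2)) · ((n^5)^2)) · n^2) · n^2) / m^2    [power of a power]
= (((((n^(-2) · m^8) · ((m^(-1))^2)) · ((n^5)^2)) · n^2) · n^2) / m^2    [power of a power]
= (((((n^(-2) · m^8) · m^(-2)) · ((n^5)^2)) · n^2) · n^2) / m^2    [power of a power]
= (((((n^(-2) · m^8) · m^(-2)) · n^10) · n^2) · n^2) / m^2    [power of a power]
= m^4n^12    [quotient of powers; product of powers]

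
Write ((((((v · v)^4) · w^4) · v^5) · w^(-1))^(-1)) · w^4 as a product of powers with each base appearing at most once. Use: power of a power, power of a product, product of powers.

((((((v · v)^4) · w^4) · v^5) · w^(-1))^(-1)) · w^4
= ((((((v · v)^4) · w^4) · v^5)^(-1)) · ((w^(-1))^(-1))) · w^4    [power of a product]
= ((((((v · v)^4) · w^4)^(-1)) · ((v^5)^(-1))) · ((w^(-1))^(-1))) · w^4    [power of a product]
= ((((((v · v)^4)^(-1)) · ((w^4)^(-1))) · ((v^5)^(-1))) · ((w^(-1))^(-1))) · w^4    [power of a product]
= (((((v · v)^(-4)) · ((w^4)^(-1))) · ((v^5)^(-1))) · ((w^(-1))^(-1))) · w^4    [power of a power]
= (((((v^(-4)) · (v^(-4))) · ((w^4)^(-1))) · ((v^5)^(-1))) · ((w^(-1))^(-1))) · w^4    [power of a product]
= (((v^(-8) · ((w^4)^(-1))) · ((v^5)^(-1))) · ((w^(-1))^(-1))) · w^4    [product of powers]
= (((v^(-8) · w^(-4)) · ((v^5)^(-1))) · ((w^(-1))^(-1))) · w^4    [power of a power]
= (((v^(-8) · w^(-4)) · v^(-5)) · ((w^(-1))^(-1))) · w^4    [power of a power]
= (((v^(-8) · w^(-4)) · v^(-5)) · w) · w^4    [power of a power]
= v^(-13)w    [product of powers]

v^(-13)w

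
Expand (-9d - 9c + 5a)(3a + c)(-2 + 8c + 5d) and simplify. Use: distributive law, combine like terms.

54ad - 326acd - 135ad² + 18cd - 117c²d - 45cd² + 44ac - 176ac² + 18c² - 72c³ - 30a² + 120a²c + 75a²d

(-9d - 9c + 5a)(3a + c)(-2 + 8c + 5d)
= (-27ad - 9cd - 27ac - 9c² + 15a² + 5ac)(-2 + 8c + 5d)    [distributive law]
= (-27ad - 9cd - 22ac - 9c² + 15a²)(-2 + 8c + 5d)    [combine like terms]
= 54ad - 216acd - 135ad² + 18cd - 72c²d - 45cd² + 44ac - 176ac² - 110acd + 18c² - 72c³ - 45c²d - 30a² + 120a²c + 75a²d    [distributive law]
= 54ad - 326acd - 135ad² + 18cd - 117c²d - 45cd² + 44ac - 176ac² + 18c² - 72c³ - 30a² + 120a²c + 75a²d    [combine like terms]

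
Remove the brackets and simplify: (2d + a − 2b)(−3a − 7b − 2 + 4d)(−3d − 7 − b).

(2d + a − 2b)(−3a − 7b − 2 + 4d)(−3d − 7 − b)
= (−6ad − 14bd − 4d + 8d^2 − 3a^2 − 7ab − 2a + 4ad + 6ab + 14b^2 + 4b − 8bd)(−3d − 7 − b)    [distributive law]
= (−2ad − 22bd − 4d + 8d^2 − 3a^2 − ab − 2a + 14b^2 + 4b)(−3d − 7 − b)    [combine like terms]
= 6ad^2 + 14ad + 2abd + 66bd^2 + 154bd + 22b^2d + 12d^2 + 28d + 4bd − 24d^3 − 56d^2 − 8bd^2 + 9a^2d + 21a^2 + 3a^2b + 3abd + 7ab + ab^2 + 6ad + 14a + 2ab − 42b^2d − 98b^2 − 14b^3 − 12bd − 28b − 4b^2    [distributive law]
= 6ad^2 + 20ad + 5abd + 58bd^2 + 146bd − 20b^2d − 44d^2 + 28d − 24d^3 + 9a^2d + 21a^2 + 3a^2b + 9ab + ab^2 + 14a − 102b^2 − 14b^3 − 28b    [combine like terms]

6ad^2 + 20ad + 5abd + 58bd^2 + 146bd − 20b^2d − 44d^2 + 28d − 24d^3 + 9a^2d + 21a^2 + 3a^2b + 9ab + ab^2 + 14a − 102b^2 − 14b^3 − 28b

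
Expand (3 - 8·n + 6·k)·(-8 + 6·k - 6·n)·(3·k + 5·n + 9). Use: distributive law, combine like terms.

(3 - 8·n + 6·k)·(-8 + 6·k - 6·n)·(3·k + 5·n + 9)
= (-24 + 18·k - 18·n + 64·n - 48·k·n + 48·n^2 - 48·k + 36·k^2 - 36·k·n)·(3·k + 5·n + 9)    [distributive law]
= (-24 - 30·k + 46·n - 84·k·n + 48·n^2 + 36·k^2)·(3·k + 5·n + 9)    [combine like terms]
= -72·k - 120·n - 216 - 90·k^2 - 150·k·n - 270·k + 138·k·n + 230·n^2 + 414·n - 252·k^2·n - 420·k·n^2 - 756·k·n + 144·k·n^2 + 240·n^3 + 432·n^2 + 108·k^3 + 180·k^2·n + 324·k^2    [distributive law]
= -342·k + 294·n - 216 + 234·k^2 - 768·k·n + 662·n^2 - 72·k^2·n - 276·k·n^2 + 240·n^3 + 108·k^3    [combine like terms]

-342·k + 294·n - 216 + 234·k^2 - 768·k·n + 662·n^2 - 72·k^2·n - 276·k·n^2 + 240·n^3 + 108·k^3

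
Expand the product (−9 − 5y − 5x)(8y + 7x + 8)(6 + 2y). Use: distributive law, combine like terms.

−816y − 464y² − 618x − 656xy − 432 − 80y³ − 150xy² − 210x² − 70x²y

(−9 − 5y − 5x)(8y + 7x + 8)(6 + 2y)
= (−72y − 63x − 72 − 40y² − 35xy − 40y − 40xy − 35x² − 40x)(6 + 2y)    [distributive law]
= (−112y − 103x − 72 − 40y² − 75xy − 35x²)(6 + 2y)    [combine like terms]
= −672y − 224y² − 618x − 206xy − 432 − 144y − 240y² − 80y³ − 450xy − 150xy² − 210x² − 70x²y    [distributive law]
= −816y − 464y² − 618x − 656xy − 432 − 80y³ − 150xy² − 210x² − 70x²y    [combine like terms]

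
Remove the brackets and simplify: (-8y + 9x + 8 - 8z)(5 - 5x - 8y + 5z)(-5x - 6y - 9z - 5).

650xy + 304y² + 816yz + 280y + 430x²y - 128xy² - 342xyz - 384y³ - 720y²z + 24yz² + 200x² - 470xz - 225x + 225x³ - 20x²z - 565xz² - 360z - 200 + 360z³ + 200z²

(-8y + 9x + 8 - 8z)(5 - 5x - 8y + 5z)(-5x - 6y - 9z - 5)
= (-40y + 40xy + 64y² - 40yz + 45x - 45x² - 72xy + 45xz + 40 - 40x - 64y + 40z - 40z + 40xz + 64yz - 40z²)(-5x - 6y - 9z - 5)    [distributive law]
= (-104y - 32xy + 64y² + 24yz + 5x - 45x² + 85xz + 40 - 40z²)(-5x - 6y - 9z - 5)    [combine like terms]
= 520xy + 624y² + 936yz + 520y + 160x²y + 192xy² + 288xyz + 160xy - 320xy² - 384y³ - 576y²z - 320y² - 120xyz - 144y²z - 216yz² - 120yz - 25x² - 30xy - 45xz - 25x + 225x³ + 270x²y + 405x²z + 225x² - 425x²z - 510xyz - 765xz² - 425xz - 200x - 240y - 360z - 200 + 200xz² + 240yz² + 360z³ + 200z²    [distributive law]
= 650xy + 304y² + 816yz + 280y + 430x²y - 128xy² - 342xyz - 384y³ - 720y²z + 24yz² + 200x² - 470xz - 225x + 225x³ - 20x²z - 565xz² - 360z - 200 + 360z³ + 200z²    [combine like terms]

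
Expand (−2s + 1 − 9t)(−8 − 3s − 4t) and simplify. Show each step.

13s + 6s² + 35st − 8 + 68t + 36t²

(−2s + 1 − 9t)(−8 − 3s − 4t)
= 16s + 6s² + 8st − 8 − 3s − 4t + 72t + 27st + 36t²    [distributive law]
= 13s + 6s² + 35st − 8 + 68t + 36t²    [combine like terms]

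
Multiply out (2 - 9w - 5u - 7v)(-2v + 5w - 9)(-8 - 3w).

(2 - 9w - 5u - 7v)(-2v + 5w - 9)(-8 - 3w)
= (-4v + 10w - 18 + 18vw - 45w^2 + 81w + 10uv - 25uw + 45u + 14v^2 - 35vw + 63v)(-8 - 3w)    [distributive law]
= (59v + 91w - 18 - 17vw - 45w^2 + 10uv - 25uw + 45u + 14v^2)(-8 - 3w)    [combine like terms]
= -472v - 177vw - 728w - 273w^2 + 144 + 54w + 136vw + 51vw^2 + 360w^2 + 135w^3 - 80uv - 30uvw + 200uw + 75uw^2 - 360u - 135uw - 112v^2 - 42v^2w    [distributive law]
= -472v - 41vw - 674w + 87w^2 + 144 + 51vw^2 + 135w^3 - 80uv - 30uvw + 65uw + 75uw^2 - 360u - 112v^2 - 42v^2w    [combine like terms]

-472v - 41vw - 674w + 87w^2 + 144 + 51vw^2 + 135w^3 - 80uv - 30uvw + 65uw + 75uw^2 - 360u - 112v^2 - 42v^2w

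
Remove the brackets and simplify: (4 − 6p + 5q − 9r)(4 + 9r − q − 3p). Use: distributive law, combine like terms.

(4 − 6p + 5q − 9r)(4 + 9r − q − 3p)
= 16 + 36r − 4q − 12p − 24p − 54pr + 6pq + 18p^2 + 20q + 45qr − 5q^2 − 15pq − 36r − 81r^2 + 9qr + 27pr    [distributive law]
= 16 + 16q − 36p − 27pr − 9pq + 18p^2 + 54qr − 5q^2 − 81r^2    [combine like terms]

16 + 16q − 36p − 27pr − 9pq + 18p^2 + 54qr − 5q^2 − 81r^2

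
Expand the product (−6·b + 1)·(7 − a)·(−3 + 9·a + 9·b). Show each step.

189·b − 405·a·b − 378·b² + 54·a²·b + 54·a·b² − 21 + 66·a − 9·a²

(−6·b + 1)·(7 − a)·(−3 + 9·a + 9·b)
= (−42·b + 6·a·b + 7 − a)·(−3 + 9·a + 9·b)    [distributive law]
= 126·b − 378·a·b − 378·b² − 18·a·b + 54·a²·b + 54·a·b² − 21 + 63·a + 63·b + 3·a − 9·a² − 9·a·b    [distributive law]
= 189·b − 405·a·b − 378·b² + 54·a²·b + 54·a·b² − 21 + 66·a − 9·a²    [combine like terms]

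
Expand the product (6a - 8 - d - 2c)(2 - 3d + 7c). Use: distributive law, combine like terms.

(6a - 8 - d - 2c)(2 - 3d + 7c)
= 12a - 18ad + 42ac - 16 + 24d - 56c - 2d + 3d² - 7cd - 4c + 6cd - 14c²    [distributive law]
= 12a - 18ad + 42ac - 16 + 22d - 60c + 3d² - cd - 14c²    [combine like terms]

12a - 18ad + 42ac - 16 + 22d - 60c + 3d² - cd - 14c²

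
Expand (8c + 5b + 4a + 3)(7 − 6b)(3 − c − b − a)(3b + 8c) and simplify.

681bc + 1176c^2 − 1904bc^2 − 448c^3 − 1507b^2c − 1188abc − 672ac^2 + 768b^2c^2 + 384bc^3 + 474b^3c + 648ab^2c + 576abc^2 + 90b^2 − 321b^3 − 351ab^2 + 90b^4 + 162ab^3 + 189ab + 504ac − 84a^2b − 224a^2c + 72a^2b^2 + 192a^2bc + 189b + 504c

(8c + 5b + 4a + 3)(7 − 6b)(3 − c − b − a)(3b + 8c)
= (56c − 48bc + 35b − 30b^2 + 28a − 24ab + 21 − 18b)(3 − c − b − a)(3b + 8c)    [distributive law]
= (56c − 48bc + 17b − 30b^2 + 28a − 24ab + 21)(3 − c − b − a)(3b + 8c)    [combine like terms]
= (168c − 56c^2 − 56bc − 56ac − 144bc + 48bc^2 + 48b^2c + 48abc + 51b − 17bc − 17b^2 − 17ab − 90b^2 + 30b^2c + 30b^3 + 30ab^2 + 84a − 28ac − 28ab − 28a^2 − 72ab + 24abc + 24ab^2 + 24a^2b + 63 − 21c − 21b − 21a)(3b + 8c)    [distributive law]
= (147c − 56c^2 − 217bc − 84ac + 48bc^2 + 78b^2c + 72abc + 30b − 107b^2 − 117ab + 30b^3 + 54ab^2 + 63a − 28a^2 + 24a^2b + 63)(3b + 8c)    [combine like terms]
= 441bc + 1176c^2 − 168bc^2 − 448c^3 − 651b^2c − 1736bc^2 − 252abc − 672ac^2 + 144b^2c^2 + 384bc^3 + 234b^3c + 624b^2c^2 + 216ab^2c + 576abc^2 + 90b^2 + 240bc − 321b^3 − 856b^2c − 351ab^2 − 936abc + 90b^4 + 240b^3c + 162ab^3 + 432ab^2c + 189ab + 504ac − 84a^2b − 224a^2c + 72a^2b^2 + 192a^2bc + 189b + 504c    [distributive law]
= 681bc + 1176c^2 − 1904bc^2 − 448c^3 − 1507b^2c − 1188abc − 672ac^2 + 768b^2c^2 + 384bc^3 + 474b^3c + 648ab^2c + 576abc^2 + 90b^2 − 321b^3 − 351ab^2 + 90b^4 + 162ab^3 + 189ab + 504ac − 84a^2b − 224a^2c + 72a^2b^2 + 192a^2bc + 189b + 504c    [combine like terms]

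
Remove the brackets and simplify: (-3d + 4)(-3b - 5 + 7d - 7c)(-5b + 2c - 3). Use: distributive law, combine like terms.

-45b^2d - 87bcd - 242bd + 23cd - 129d + 105bd^2 - 42cd^2 + 63d^2 + 42c^2d + 60b^2 + 116bc + 136b + 44c + 60 - 56c^2

(-3d + 4)(-3b - 5 + 7d - 7c)(-5b + 2c - 3)
= (9bd + 15d - 21d^2 + 21cd - 12b - 20 + 28d - 28c)(-5b + 2c - 3)    [distributive law]
= (9bd + 43d - 21d^2 + 21cd - 12b - 20 - 28c)(-5b + 2c - 3)    [combine like terms]
= -45b^2d + 18bcd - 27bd - 215bd + 86cd - 129d + 105bd^2 - 42cd^2 + 63d^2 - 105bcd + 42c^2d - 63cd + 60b^2 - 24bc + 36b + 100b - 40c + 60 + 140bc - 56c^2 + 84c    [distributive law]
= -45b^2d - 87bcd - 242bd + 23cd - 129d + 105bd^2 - 42cd^2 + 63d^2 + 42c^2d + 60b^2 + 116bc + 136b + 44c + 60 - 56c^2    [combine like terms]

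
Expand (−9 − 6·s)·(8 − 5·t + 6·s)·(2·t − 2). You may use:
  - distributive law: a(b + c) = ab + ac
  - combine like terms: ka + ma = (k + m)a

(−9 − 6·s)·(8 − 5·t + 6·s)·(2·t − 2)
= (−72 + 45·t − 54·s − 48·s + 30·s·t − 36·s²)·(2·t − 2)    [distributive law]
= (−72 + 45·t − 102·s + 30·s·t − 36·s²)·(2·t − 2)    [combine like terms]
= −144·t + 144 + 90·t² − 90·t − 204·s·t + 204·s + 60·s·t² − 60·s·t − 72·s²·t + 72·s²    [distributive law]
= −234·t + 144 + 90·t² − 264·s·t + 204·s + 60·s·t² − 72·s²·t + 72·s²    [combine like terms]

−234·t + 144 + 90·t² − 264·s·t + 204·s + 60·s·t² − 72·s²·t + 72·s²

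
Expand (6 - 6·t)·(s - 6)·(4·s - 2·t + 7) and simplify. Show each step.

(6 - 6·t)·(s - 6)·(4·s - 2·t + 7)
= (6·s - 36 - 6·s·t + 36·t)·(4·s - 2·t + 7)    [distributive law]
= 24·s^2 - 12·s·t + 42·s - 144·s + 72·t - 252 - 24·s^2·t + 12·s·t^2 - 42·s·t + 144·s·t - 72·t^2 + 252·t    [distributive law]
= 24·s^2 + 90·s·t - 102·s + 324·t - 252 - 24·s^2·t + 12·s·t^2 - 72·t^2    [combine like terms]

24·s^2 + 90·s·t - 102·s + 324·t - 252 - 24·s^2·t + 12·s·t^2 - 72·t^2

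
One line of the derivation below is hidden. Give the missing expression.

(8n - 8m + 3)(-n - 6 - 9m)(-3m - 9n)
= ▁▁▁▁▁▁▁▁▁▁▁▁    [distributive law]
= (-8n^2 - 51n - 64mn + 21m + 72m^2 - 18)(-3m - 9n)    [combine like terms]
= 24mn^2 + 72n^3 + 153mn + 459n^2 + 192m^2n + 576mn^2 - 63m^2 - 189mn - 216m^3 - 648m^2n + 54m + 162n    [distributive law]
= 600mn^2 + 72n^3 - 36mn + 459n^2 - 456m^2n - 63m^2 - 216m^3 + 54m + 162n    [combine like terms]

After distributive law, the bracketed line is:

(-8n^2 - 48n - 72mn + 8mn + 48m + 72m^2 - 3n - 18 - 27m)(-3m - 9n)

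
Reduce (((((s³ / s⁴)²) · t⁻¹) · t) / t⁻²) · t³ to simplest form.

(((((s³ / s⁴)²) · t⁻¹) · t) / t⁻²) · t³
= ((((((s³)²) / ((s⁴)²)) · t⁻¹) · t) / t⁻²) · t³    [power of a quotient]
= ((((s⁶ / ((s⁴)²)) · t⁻¹) · t) / t⁻²) · t³    [power of a power]
= ((((s⁶ / s⁸) · t⁻¹) · t) / t⁻²) · t³    [power of a power]
= (((s⁻² · t⁻¹) · t) / t⁻²) · t³    [quotient of powers]
= s⁻²t⁵    [quotient of powers; product of powers]

s⁻²t⁵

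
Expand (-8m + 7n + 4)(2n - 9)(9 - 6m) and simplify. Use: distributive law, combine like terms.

186mn + 96m^2n + 864m - 432m^2 + 126n^2 - 84mn^2 - 495n - 324

(-8m + 7n + 4)(2n - 9)(9 - 6m)
= (-16mn + 72m + 14n^2 - 63n + 8n - 36)(9 - 6m)    [distributive law]
= (-16mn + 72m + 14n^2 - 55n - 36)(9 - 6m)    [combine like terms]
= -144mn + 96m^2n + 648m - 432m^2 + 126n^2 - 84mn^2 - 495n + 330mn - 324 + 216m    [distributive law]
= 186mn + 96m^2n + 864m - 432m^2 + 126n^2 - 84mn^2 - 495n - 324    [combine like terms]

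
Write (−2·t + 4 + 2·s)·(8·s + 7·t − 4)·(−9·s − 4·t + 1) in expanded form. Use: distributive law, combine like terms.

(−2·t + 4 + 2·s)·(8·s + 7·t − 4)·(−9·s − 4·t + 1)
= (−16·s·t − 14·t² + 8·t + 32·s + 28·t − 16 + 16·s² + 14·s·t − 8·s)·(−9·s − 4·t + 1)    [distributive law]
= (−2·s·t − 14·t² + 36·t + 24·s − 16 + 16·s²)·(−9·s − 4·t + 1)    [combine like terms]
= 18·s²·t + 8·s·t² − 2·s·t + 126·s·t² + 56·t³ − 14·t² − 324·s·t − 144·t² + 36·t − 216·s² − 96·s·t + 24·s + 144·s + 64·t − 16 − 144·s³ − 64·s²·t + 16·s²    [distributive law]
= −46·s²·t + 134·s·t² − 422·s·t + 56·t³ − 158·t² + 100·t − 200·s² + 168·s − 16 − 144·s³    [combine like terms]

−46·s²·t + 134·s·t² − 422·s·t + 56·t³ − 158·t² + 100·t − 200·s² + 168·s − 16 − 144·s³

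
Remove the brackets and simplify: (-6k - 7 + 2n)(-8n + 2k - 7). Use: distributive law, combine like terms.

(-6k - 7 + 2n)(-8n + 2k - 7)
= 48kn - 12k^2 + 42k + 56n - 14k + 49 - 16n^2 + 4kn - 14n    [distributive law]
= 52kn - 12k^2 + 28k + 42n + 49 - 16n^2    [combine like terms]

52kn - 12k^2 + 28k + 42n + 49 - 16n^2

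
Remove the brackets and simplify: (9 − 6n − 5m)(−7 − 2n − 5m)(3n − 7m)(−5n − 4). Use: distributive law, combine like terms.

(9 − 6n − 5m)(−7 − 2n − 5m)(3n − 7m)(−5n − 4)
= (−63 − 18n − 45m + 42n + 12n² + 30mn + 35m + 10mn + 25m²)(3n − 7m)(−5n − 4)    [distributive law]
= (−63 + 24n − 10m + 12n² + 40mn + 25m²)(3n − 7m)(−5n − 4)    [combine like terms]
= (−189n + 441m + 72n² − 168mn − 30mn + 70m² + 36n³ − 84mn² + 120mn² − 280m²n + 75m²n − 175m³)(−5n − 4)    [distributive law]
= (−189n + 441m + 72n² − 198mn + 70m² + 36n³ + 36mn² − 205m²n − 175m³)(−5n − 4)    [combine like terms]
= 945n² + 756n − 2205mn − 1764m − 360n³ − 288n² + 990mn² + 792mn − 350m²n − 280m² − 180n⁴ − 144n³ − 180mn³ − 144mn² + 1025m²n² + 820m²n + 875m³n + 700m³    [distributive law]
= 657n² + 756n − 1413mn − 1764m − 504n³ + 846mn² + 470m²n − 280m² − 180n⁴ − 180mn³ + 1025m²n² + 875m³n + 700m³    [combine like terms]

657n² + 756n − 1413mn − 1764m − 504n³ + 846mn² + 470m²n − 280m² − 180n⁴ − 180mn³ + 1025m²n² + 875m³n + 700m³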